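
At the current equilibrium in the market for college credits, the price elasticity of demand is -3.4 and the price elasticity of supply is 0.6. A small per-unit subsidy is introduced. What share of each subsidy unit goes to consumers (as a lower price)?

For a small subsidy around the equilibrium, the benefit split depends on the relative slopes, which at a point are proportional to the elasticities.
Buyer share = εs/(εs + |εd|) = 0.6/(0.6 + 3.4) = 0.15; seller share = |εd|/(εs + |εd|) = 0.85.

Consumer share = 0.15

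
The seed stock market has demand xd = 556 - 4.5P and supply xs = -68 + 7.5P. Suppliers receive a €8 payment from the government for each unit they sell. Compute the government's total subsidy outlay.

Government cost = €2756

Pre-subsidy: 556 - 4.5P = -68 + 7.5P gives P* = 52, x* = 322.
With the subsidy, sellers receive Ps = Pb + 8 for each unit, where Pb is the price buyers pay.
Supply in terms of Pb becomes xs = -68 + 7.5(Pb + 8) = -8 + 7.5Pb. Setting this equal to demand: 556 - 4.5Pb = -8 + 7.5Pb, so Pb = 47.
Sellers receive Ps = 47 + 8 = 55; x' = 556 − 4.5·47 = 344.5.
Government outlay = subsidy × quantity = 8 × 344.5 = 2756.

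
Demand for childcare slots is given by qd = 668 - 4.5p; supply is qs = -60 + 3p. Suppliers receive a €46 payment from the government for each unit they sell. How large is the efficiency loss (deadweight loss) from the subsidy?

Deadweight loss = €1904.4

Pre-subsidy: 668 - 4.5p = -60 + 3p gives p* = 1456/15, q* = 231.2.
With the subsidy, sellers receive ps = pb + 46 for each unit, where pb is the price buyers pay.
Supply in terms of pb becomes qs = -60 + 3(pb + 46) = 78 + 3pb. Setting this equal to demand: 668 - 4.5pb = 78 + 3pb, so pb = 236/3.
Sellers receive ps = 236/3 + 46 = 374/3; q' = 668 − 4.5·(236/3) = 314.
The subsidy expands output by 314 − 231.2 = 82.8 past the efficient level; on those units the gap between marginal cost and willingness to pay runs from 0 up to 46.
DWL = ½ × 46 × 82.8 = 1904.4.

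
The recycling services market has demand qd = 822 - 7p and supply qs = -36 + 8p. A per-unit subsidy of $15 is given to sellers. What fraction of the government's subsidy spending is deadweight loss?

DWL / government spending = 35/597

Pre-subsidy: 822 - 7p = -36 + 8p gives p* = 57.2, q* = 421.6.
With the subsidy, sellers receive ps = pb + 15 for each unit, where pb is the price buyers pay.
Supply in terms of pb becomes qs = -36 + 8(pb + 15) = 84 + 8pb. Setting this equal to demand: 822 - 7pb = 84 + 8pb, so pb = 49.2.
Sellers receive ps = 49.2 + 15 = 64.2; q' = 822 − 7·49.2 = 477.6.
ΔCS = ½(421.6 + 477.6)(57.2 − 49.2) = 3596.8; ΔPS = ½(421.6 + 477.6)(64.2 − 57.2) = 3147.2.
Government spending = 15 × 477.6 = 7164.
DWL = ½ × 15 × (477.6 − 421.6) = 420; fraction = 420 / 7164 = 35/597.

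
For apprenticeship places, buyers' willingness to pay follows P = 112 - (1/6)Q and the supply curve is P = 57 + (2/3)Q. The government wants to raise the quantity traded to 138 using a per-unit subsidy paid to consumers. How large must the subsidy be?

Required subsidy s = 60 per unit

At Q = 138, from the demand curve buyers pay Pb = 112 − (1/6)·138 = 89; from the supply curve sellers need Ps = 57 + (2/3)·138 = 149.
The subsidy must fill the gap: s = Ps − Pb = 149 − 89 = 60.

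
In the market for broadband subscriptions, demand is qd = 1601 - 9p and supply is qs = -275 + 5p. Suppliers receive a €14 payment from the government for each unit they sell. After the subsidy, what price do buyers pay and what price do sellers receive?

Buyers pay €129; sellers receive €143

Pre-subsidy: 1601 - 9p = -275 + 5p gives p* = 134, q* = 395.
With the subsidy, sellers receive ps = pb + 14 for each unit, where pb is the price buyers pay.
Supply in terms of pb becomes qs = -275 + 5(pb + 14) = -205 + 5pb. Setting this equal to demand: 1601 - 9pb = -205 + 5pb, so pb = 129.
Sellers receive ps = 129 + 14 = 143; q' = 1601 − 9·129 = 440.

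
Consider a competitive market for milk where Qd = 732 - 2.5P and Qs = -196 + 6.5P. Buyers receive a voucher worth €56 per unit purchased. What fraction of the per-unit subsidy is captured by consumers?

Consumer share = 13/18

Pre-subsidy: 732 - 2.5P = -196 + 6.5P gives P* = 928/9, Q* = 4268/9.
With the rebate, buyers effectively pay Pb = Ps − 56, where Ps is the price sellers receive.
Demand in terms of Ps becomes Qd = 732 − 2.5(Ps − 56) = 872 - 2.5Ps. Setting this equal to supply: 872 - 2.5Ps = -196 + 6.5Ps, so Ps = 356/3.
Buyers pay Pb = 356/3 − 56 = 188/3; Q' = -196 + 6.5·(356/3) = 1726/3.
Buyers' price falls by P* − Pb = 928/9 − 188/3 = 364/9; sellers' price rises by Ps − P* = 356/3 − 928/9 = 140/9.
So consumers capture (364/9)/56 = 13/18 of each unit of subsidy.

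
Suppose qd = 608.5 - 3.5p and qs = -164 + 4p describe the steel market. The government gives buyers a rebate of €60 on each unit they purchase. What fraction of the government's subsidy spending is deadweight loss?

Pre-subsidy: 608.5 - 3.5p = -164 + 4p gives p* = 103, q* = 248.
With the rebate, buyers effectively pay pb = ps − 60, where ps is the price sellers receive.
Demand in terms of ps becomes qd = 608.5 − 3.5(ps − 60) = 818.5 - 3.5ps. Setting this equal to supply: 818.5 - 3.5ps = -164 + 4ps, so ps = 131.
Buyers pay pb = 131 − 60 = 71; q' = -164 + 4·131 = 360.
ΔCS = ½(248 + 360)(103 − 71) = 9728; ΔPS = ½(248 + 360)(131 − 103) = 8512.
Government spending = 60 × 360 = 21600.
DWL = ½ × 60 × (360 − 248) = 3360; fraction = 3360 / 21600 = 7/45.

DWL / government spending = 7/45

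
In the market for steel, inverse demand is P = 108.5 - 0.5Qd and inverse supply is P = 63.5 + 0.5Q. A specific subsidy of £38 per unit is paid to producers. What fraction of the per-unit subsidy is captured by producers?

Pre-subsidy: 108.5 - 0.5Q = 63.5 + 0.5Q gives Q* = 45 and P* = 86.
With the subsidy, sellers receive Ps = Pb + 38 for each unit, where Pb is the price buyers pay.
On the curves, Pb = 108.5 - 0.5Q and Ps = 63.5 + 0.5Q; the wedge Ps − Pb = 38 gives 63.5 + 0.5Q − (108.5 - 0.5Q) = 38, so Q' = 83.
Then Pb = 108.5 − 0.5·83 = 67 and Ps = 63.5 + 0.5·83 = 105.
Buyers' price falls by P* − Pb = 86 − 67 = 19; sellers' price rises by Ps − P* = 105 − 86 = 19.
So producers capture 19/38 = 0.5 of each unit of subsidy.

Producer share = 0.5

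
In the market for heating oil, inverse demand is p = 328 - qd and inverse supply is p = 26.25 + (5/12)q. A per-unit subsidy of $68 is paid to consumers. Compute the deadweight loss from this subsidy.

Pre-subsidy: 328 - q = 26.25 + (5/12)q gives q* = 213 and p* = 115.
With the rebate, buyers effectively pay pb = ps − 68, where ps is the price sellers receive.
On the curves, pb = 328 - q and ps = 26.25 + (5/12)q; the wedge ps − pb = 68 gives 26.25 + (5/12)q − (328 - q) = 68, so q' = 261.
Then pb = 328 − 1·261 = 67 and ps = 26.25 + (5/12)·261 = 135.
The subsidy expands output by 261 − 213 = 48 past the efficient level; on those units the gap between marginal cost and willingness to pay runs from 0 up to 68.
DWL = ½ × 68 × 48 = 1632.

Deadweight loss = $1632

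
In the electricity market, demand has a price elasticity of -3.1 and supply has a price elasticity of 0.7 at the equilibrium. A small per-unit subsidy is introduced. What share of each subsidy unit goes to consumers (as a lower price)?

Consumer share = 7/38

For a small subsidy around the equilibrium, the benefit split depends on the relative slopes, which at a point are proportional to the elasticities.
Buyer share = εs/(εs + |εd|) = 0.7/(0.7 + 3.1) = 7/38; seller share = |εd|/(εs + |εd|) = 31/38.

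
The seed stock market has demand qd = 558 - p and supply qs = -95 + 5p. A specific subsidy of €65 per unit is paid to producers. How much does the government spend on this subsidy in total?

Pre-subsidy: 558 - p = -95 + 5p gives p* = 653/6, q* = 2695/6.
With the subsidy, sellers receive ps = pb + 65 for each unit, where pb is the price buyers pay.
Supply in terms of pb becomes qs = -95 + 5(pb + 65) = 230 + 5pb. Setting this equal to demand: 558 - pb = 230 + 5pb, so pb = 164/3.
Sellers receive ps = 164/3 + 65 = 359/3; q' = 558 − 1·(164/3) = 1510/3.
Government outlay = subsidy × quantity = 65 × 1510/3 = 98150/3.

Government cost = 98150/3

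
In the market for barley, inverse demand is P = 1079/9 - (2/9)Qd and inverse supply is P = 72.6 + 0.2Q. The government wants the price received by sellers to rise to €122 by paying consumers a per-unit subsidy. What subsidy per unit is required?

At a seller price of 122, quantity supplied is -363 + 5·122 = 247.
Buyers absorb 247 only when they pay Pb = 1079/9 − (2/9)·247 = 65.
s = Ps − Pb = 122 − 65 = 57.

Required subsidy s = €57 per unit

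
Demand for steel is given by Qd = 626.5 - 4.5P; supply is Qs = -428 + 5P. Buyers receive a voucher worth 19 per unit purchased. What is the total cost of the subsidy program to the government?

Pre-subsidy: 626.5 - 4.5P = -428 + 5P gives P* = 111, Q* = 127.
With the rebate, buyers effectively pay Pb = Ps − 19, where Ps is the price sellers receive.
Demand in terms of Ps becomes Qd = 626.5 − 4.5(Ps − 19) = 712 - 4.5Ps. Setting this equal to supply: 712 - 4.5Ps = -428 + 5Ps, so Ps = 120.
Buyers pay Pb = 120 − 19 = 101; Q' = -428 + 5·120 = 172.
Government outlay = subsidy × quantity = 19 × 172 = 3268.

Government cost = 3268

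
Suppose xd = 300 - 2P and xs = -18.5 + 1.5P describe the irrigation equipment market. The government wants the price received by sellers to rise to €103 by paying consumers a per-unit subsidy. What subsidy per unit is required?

At a seller price of 103, quantity supplied is -18.5 + 1.5·103 = 136.
Buyers absorb 136 only when they pay Pb with 300 − 2·Pb = 136, i.e. Pb = 82.
s = Ps − Pb = 103 − 82 = 21.

Required subsidy s = €21 per unit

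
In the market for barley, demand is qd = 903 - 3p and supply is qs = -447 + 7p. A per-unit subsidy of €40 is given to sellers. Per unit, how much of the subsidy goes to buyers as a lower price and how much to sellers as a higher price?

Buyers gain €28 per unit; sellers gain €12 per unit

Pre-subsidy: 903 - 3p = -447 + 7p gives p* = 135, q* = 498.
With the subsidy, sellers receive ps = pb + 40 for each unit, where pb is the price buyers pay.
Supply in terms of pb becomes qs = -447 + 7(pb + 40) = -167 + 7pb. Setting this equal to demand: 903 - 3pb = -167 + 7pb, so pb = 107.
Sellers receive ps = 107 + 40 = 147; q' = 903 − 3·107 = 582.
Buyers' price falls by p* − pb = 135 − 107 = 28; sellers' price rises by ps − p* = 147 − 135 = 12.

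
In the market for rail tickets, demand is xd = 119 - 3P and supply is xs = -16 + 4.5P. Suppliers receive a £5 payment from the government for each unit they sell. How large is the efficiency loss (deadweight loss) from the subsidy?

Deadweight loss = £22.5

Pre-subsidy: 119 - 3P = -16 + 4.5P gives P* = 18, x* = 65.
With the subsidy, sellers receive Ps = Pb + 5 for each unit, where Pb is the price buyers pay.
Supply in terms of Pb becomes xs = -16 + 4.5(Pb + 5) = 6.5 + 4.5Pb. Setting this equal to demand: 119 - 3Pb = 6.5 + 4.5Pb, so Pb = 15.
Sellers receive Ps = 15 + 5 = 20; x' = 119 − 3·15 = 74.
The subsidy expands output by 74 − 65 = 9 past the efficient level; on those units the gap between marginal cost and willingness to pay runs from 0 up to 5.
DWL = ½ × 5 × 9 = 22.5.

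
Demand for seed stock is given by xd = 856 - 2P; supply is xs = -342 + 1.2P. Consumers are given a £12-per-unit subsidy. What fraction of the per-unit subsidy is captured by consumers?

Pre-subsidy: 856 - 2P = -342 + 1.2P gives P* = 374.375, x* = 107.25.
With the rebate, buyers effectively pay Pb = Ps − 12, where Ps is the price sellers receive.
Demand in terms of Ps becomes xd = 856 − 2(Ps − 12) = 880 - 2Ps. Setting this equal to supply: 880 - 2Ps = -342 + 1.2Ps, so Ps = 381.875.
Buyers pay Pb = 381.875 − 12 = 369.875; x' = -342 + 1.2·381.875 = 116.25.
Buyers' price falls by P* − Pb = 374.375 − 369.875 = 4.5; sellers' price rises by Ps − P* = 381.875 − 374.375 = 7.5.
So consumers capture 4.5/12 = 0.375 of each unit of subsidy.

Consumer share = 0.375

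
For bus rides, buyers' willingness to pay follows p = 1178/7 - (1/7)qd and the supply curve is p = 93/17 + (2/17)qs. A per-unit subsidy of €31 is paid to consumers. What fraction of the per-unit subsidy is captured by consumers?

Consumer share = 17/31

Pre-subsidy: 1178/7 - (1/7)q = 93/17 + (2/17)q gives q* = 625 and p* = 79.
With the rebate, buyers effectively pay pb = ps − 31, where ps is the price sellers receive.
On the curves, pb = 1178/7 - (1/7)q and ps = 93/17 + (2/17)q; the wedge ps − pb = 31 gives 93/17 + (2/17)q − (1178/7 - (1/7)q) = 31, so q' = 744.
Then pb = 1178/7 − (1/7)·744 = 62 and ps = 93/17 + (2/17)·744 = 93.
Buyers' price falls by p* − pb = 79 − 62 = 17; sellers' price rises by ps − p* = 93 − 79 = 14.
So consumers capture 17/31 = 17/31 of each unit of subsidy.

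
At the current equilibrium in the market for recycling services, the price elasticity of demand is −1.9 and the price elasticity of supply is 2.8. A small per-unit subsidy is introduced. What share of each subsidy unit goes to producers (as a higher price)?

Producer share = 19/47

For a small subsidy around the equilibrium, the benefit split depends on the relative slopes, which at a point are proportional to the elasticities.
Buyer share = εs/(εs + |εd|) = 2.8/(2.8 + 1.9) = 28/47; seller share = |εd|/(εs + |εd|) = 19/47.
So producers capture 19/47 of the subsidy.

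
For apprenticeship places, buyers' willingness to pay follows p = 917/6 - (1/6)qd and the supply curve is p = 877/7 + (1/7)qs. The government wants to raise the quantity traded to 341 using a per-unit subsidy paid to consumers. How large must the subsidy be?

Required subsidy s = 78 per unit

At q = 341, from the demand curve buyers pay pb = 917/6 − (1/6)·341 = 96; from the supply curve sellers need ps = 877/7 + (1/7)·341 = 174.
The subsidy must fill the gap: s = ps − pb = 174 − 96 = 78.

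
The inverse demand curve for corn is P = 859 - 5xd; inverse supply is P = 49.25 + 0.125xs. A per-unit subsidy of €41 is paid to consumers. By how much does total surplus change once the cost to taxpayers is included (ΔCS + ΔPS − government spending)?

Net change in total surplus = -€164

Pre-subsidy: 859 - 5x = 49.25 + 0.125x gives x* = 158 and P* = 69.
With the rebate, buyers effectively pay Pb = Ps − 41, where Ps is the price sellers receive.
On the curves, Pb = 859 - 5x and Ps = 49.25 + 0.125x; the wedge Ps − Pb = 41 gives 49.25 + 0.125x − (859 - 5x) = 41, so x' = 166.
Then Pb = 859 − 5·166 = 29 and Ps = 49.25 + 0.125·166 = 70.
ΔCS = ½(158 + 166)(69 − 29) = 6480; ΔPS = ½(158 + 166)(70 − 69) = 162.
Government spending = 41 × 166 = 6806.
Net change = 6480 + 162 − 6806 = -164. The loss equals the DWL triangle ½·41·8.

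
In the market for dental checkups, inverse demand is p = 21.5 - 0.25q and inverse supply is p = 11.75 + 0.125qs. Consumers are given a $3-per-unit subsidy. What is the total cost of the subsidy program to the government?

Pre-subsidy: 21.5 - 0.25q = 11.75 + 0.125q gives q* = 26 and p* = 15.
With the rebate, buyers effectively pay pb = ps − 3, where ps is the price sellers receive.
On the curves, pb = 21.5 - 0.25q and ps = 11.75 + 0.125q; the wedge ps − pb = 3 gives 11.75 + 0.125q − (21.5 - 0.25q) = 3, so q' = 34.
Then pb = 21.5 − 0.25·34 = 13 and ps = 11.75 + 0.125·34 = 16.
Government outlay = subsidy × quantity = 3 × 34 = 102.

Government cost = $102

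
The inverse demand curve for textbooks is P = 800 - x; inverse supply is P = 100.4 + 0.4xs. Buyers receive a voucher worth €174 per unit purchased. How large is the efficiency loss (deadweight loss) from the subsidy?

Deadweight loss = 75690/7

Pre-subsidy: 800 - x = 100.4 + 0.4x gives x* = 3498/7 and P* = 2102/7.
With the rebate, buyers effectively pay Pb = Ps − 174, where Ps is the price sellers receive.
On the curves, Pb = 800 - x and Ps = 100.4 + 0.4x; the wedge Ps − Pb = 174 gives 100.4 + 0.4x − (800 - x) = 174, so x' = 624.
Then Pb = 800 − 1·624 = 176 and Ps = 100.4 + 0.4·624 = 350.
The subsidy expands output by 624 − 3498/7 = 870/7 past the efficient level; on those units the gap between marginal cost and willingness to pay runs from 0 up to 174.
DWL = ½ × 174 × 870/7 = 75690/7.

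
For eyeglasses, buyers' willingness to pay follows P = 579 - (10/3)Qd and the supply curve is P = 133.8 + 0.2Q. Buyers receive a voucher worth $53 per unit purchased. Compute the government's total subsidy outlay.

Pre-subsidy: 579 - (10/3)Q = 133.8 + 0.2Q gives Q* = 126 and P* = 159.
With the rebate, buyers effectively pay Pb = Ps − 53, where Ps is the price sellers receive.
On the curves, Pb = 579 - (10/3)Q and Ps = 133.8 + 0.2Q; the wedge Ps − Pb = 53 gives 133.8 + 0.2Q − (579 - (10/3)Q) = 53, so Q' = 141.
Then Pb = 579 − (10/3)·141 = 109 and Ps = 133.8 + 0.2·141 = 162.
Government outlay = subsidy × quantity = 53 × 141 = 7473.

Government cost = $7473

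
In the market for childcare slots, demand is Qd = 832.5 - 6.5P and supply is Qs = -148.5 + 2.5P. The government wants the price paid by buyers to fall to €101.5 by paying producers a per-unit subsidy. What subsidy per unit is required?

Required subsidy s = €27 per unit

At a buyer price of 101.5, quantity demanded is 832.5 − 6.5·101.5 = 172.75.
Sellers supply 172.75 only when they receive Ps with -148.5 + 2.5·Ps = 172.75, i.e. Ps = 128.5.
s = Ps − Pb = 128.5 − 101.5 = 27.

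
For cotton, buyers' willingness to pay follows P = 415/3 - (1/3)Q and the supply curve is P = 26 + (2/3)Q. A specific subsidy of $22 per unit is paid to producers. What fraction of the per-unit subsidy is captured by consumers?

Consumer share = 1/3

Pre-subsidy: 415/3 - (1/3)Q = 26 + (2/3)Q gives Q* = 337/3 and P* = 908/9.
With the subsidy, sellers receive Ps = Pb + 22 for each unit, where Pb is the price buyers pay.
On the curves, Pb = 415/3 - (1/3)Q and Ps = 26 + (2/3)Q; the wedge Ps − Pb = 22 gives 26 + (2/3)Q − (415/3 - (1/3)Q) = 22, so Q' = 403/3.
Then Pb = 415/3 − (1/3)·(403/3) = 842/9 and Ps = 26 + (2/3)·(403/3) = 1040/9.
Buyers' price falls by P* − Pb = 908/9 − 842/9 = 22/3; sellers' price rises by Ps − P* = 1040/9 − 908/9 = 44/3.
So consumers capture (22/3)/22 = 1/3 of each unit of subsidy.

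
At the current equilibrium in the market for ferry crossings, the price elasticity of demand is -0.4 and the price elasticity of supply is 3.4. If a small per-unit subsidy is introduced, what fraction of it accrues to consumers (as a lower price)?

Consumer share = 17/19

For a small subsidy around the equilibrium, the benefit split depends on the relative slopes, which at a point are proportional to the elasticities.
Buyer share = εs/(εs + |εd|) = 3.4/(3.4 + 0.4) = 17/19; seller share = |εd|/(εs + |εd|) = 2/19.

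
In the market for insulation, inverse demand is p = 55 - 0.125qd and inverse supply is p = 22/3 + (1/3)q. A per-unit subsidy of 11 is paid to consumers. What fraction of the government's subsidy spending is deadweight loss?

DWL / government spending = 0.09375

Pre-subsidy: 55 - 0.125q = 22/3 + (1/3)q gives q* = 104 and p* = 42.
With the rebate, buyers effectively pay pb = ps − 11, where ps is the price sellers receive.
On the curves, pb = 55 - 0.125q and ps = 22/3 + (1/3)q; the wedge ps − pb = 11 gives 22/3 + (1/3)q − (55 - 0.125q) = 11, so q' = 128.
Then pb = 55 − 0.125·128 = 39 and ps = 22/3 + (1/3)·128 = 50.
ΔCS = ½(104 + 128)(42 − 39) = 348; ΔPS = ½(104 + 128)(50 − 42) = 928.
Government spending = 11 × 128 = 1408.
DWL = ½ × 11 × (128 − 104) = 132; fraction = 132 / 1408 = 0.09375.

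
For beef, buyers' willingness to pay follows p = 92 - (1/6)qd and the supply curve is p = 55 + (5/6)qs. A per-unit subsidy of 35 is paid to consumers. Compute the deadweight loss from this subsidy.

Pre-subsidy: 92 - (1/6)q = 55 + (5/6)q gives q* = 37 and p* = 515/6.
With the rebate, buyers effectively pay pb = ps − 35, where ps is the price sellers receive.
On the curves, pb = 92 - (1/6)q and ps = 55 + (5/6)q; the wedge ps − pb = 35 gives 55 + (5/6)q − (92 - (1/6)q) = 35, so q' = 72.
Then pb = 92 − (1/6)·72 = 80 and ps = 55 + (5/6)·72 = 115.
The subsidy expands output by 72 − 37 = 35 past the efficient level; on those units the gap between marginal cost and willingness to pay runs from 0 up to 35.
DWL = ½ × 35 × 35 = 612.5.

Deadweight loss = 612.5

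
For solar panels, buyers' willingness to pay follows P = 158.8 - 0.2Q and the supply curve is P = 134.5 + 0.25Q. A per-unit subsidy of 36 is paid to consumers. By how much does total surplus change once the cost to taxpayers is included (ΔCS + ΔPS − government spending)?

Net change in total surplus = -1440

Pre-subsidy: 158.8 - 0.2Q = 134.5 + 0.25Q gives Q* = 54 and P* = 148.
With the rebate, buyers effectively pay Pb = Ps − 36, where Ps is the price sellers receive.
On the curves, Pb = 158.8 - 0.2Q and Ps = 134.5 + 0.25Q; the wedge Ps − Pb = 36 gives 134.5 + 0.25Q − (158.8 - 0.2Q) = 36, so Q' = 134.
Then Pb = 158.8 − 0.2·134 = 132 and Ps = 134.5 + 0.25·134 = 168.
ΔCS = ½(54 + 134)(148 − 132) = 1504; ΔPS = ½(54 + 134)(168 − 148) = 1880.
Government spending = 36 × 134 = 4824.
Net change = 1504 + 1880 − 4824 = -1440. The loss equals the DWL triangle ½·36·80.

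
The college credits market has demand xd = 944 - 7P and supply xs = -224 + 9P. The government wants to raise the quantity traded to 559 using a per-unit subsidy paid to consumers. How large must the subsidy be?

Required subsidy s = 32 per unit

At x = 559, invert demand for the buyer price: Pb = (944 − 559)/7 = 55; invert supply for the seller price: Ps = (559 − (-224))/9 = 87.
The subsidy must fill the gap: s = Ps − Pb = 87 − 55 = 32.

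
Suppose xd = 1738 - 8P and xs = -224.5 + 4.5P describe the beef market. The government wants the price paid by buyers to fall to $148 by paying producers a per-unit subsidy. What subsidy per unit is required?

At a buyer price of 148, quantity demanded is 1738 − 8·148 = 554.
Sellers supply 554 only when they receive Ps with -224.5 + 4.5·Ps = 554, i.e. Ps = 173.
s = Ps − Pb = 173 − 148 = 25.

Required subsidy s = $25 per unit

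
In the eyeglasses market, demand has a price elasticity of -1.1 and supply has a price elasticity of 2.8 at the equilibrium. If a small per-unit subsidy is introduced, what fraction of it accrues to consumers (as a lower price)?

Consumer share = 28/39

For a small subsidy around the equilibrium, the benefit split depends on the relative slopes, which at a point are proportional to the elasticities.
Buyer share = εs/(εs + |εd|) = 2.8/(2.8 + 1.1) = 28/39; seller share = |εd|/(εs + |εd|) = 11/39.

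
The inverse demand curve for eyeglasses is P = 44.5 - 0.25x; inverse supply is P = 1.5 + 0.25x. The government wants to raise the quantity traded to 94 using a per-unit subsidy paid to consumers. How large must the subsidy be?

Required subsidy s = 4 per unit

At x = 94, from the demand curve buyers pay Pb = 44.5 − 0.25·94 = 21; from the supply curve sellers need Ps = 1.5 + 0.25·94 = 25.
The subsidy must fill the gap: s = Ps − Pb = 25 − 21 = 4.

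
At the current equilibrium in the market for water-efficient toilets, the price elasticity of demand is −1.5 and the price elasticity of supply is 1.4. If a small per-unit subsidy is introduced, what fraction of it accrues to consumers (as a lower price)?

Consumer share = 14/29

For a small subsidy around the equilibrium, the benefit split depends on the relative slopes, which at a point are proportional to the elasticities.
Buyer share = εs/(εs + |εd|) = 1.4/(1.4 + 1.5) = 14/29; seller share = |εd|/(εs + |εd|) = 15/29.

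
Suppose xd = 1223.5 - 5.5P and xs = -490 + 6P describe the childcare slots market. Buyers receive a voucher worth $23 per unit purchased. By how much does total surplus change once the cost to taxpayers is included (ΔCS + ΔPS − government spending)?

Net change in total surplus = -$759

Pre-subsidy: 1223.5 - 5.5P = -490 + 6P gives P* = 149, x* = 404.
With the rebate, buyers effectively pay Pb = Ps − 23, where Ps is the price sellers receive.
Demand in terms of Ps becomes xd = 1223.5 − 5.5(Ps − 23) = 1350 - 5.5Ps. Setting this equal to supply: 1350 - 5.5Ps = -490 + 6Ps, so Ps = 160.
Buyers pay Pb = 160 − 23 = 137; x' = -490 + 6·160 = 470.
ΔCS = ½(404 + 470)(149 − 137) = 5244; ΔPS = ½(404 + 470)(160 − 149) = 4807.
Government spending = 23 × 470 = 10810.
Net change = 5244 + 4807 − 10810 = -759. The loss equals the DWL triangle ½·23·66.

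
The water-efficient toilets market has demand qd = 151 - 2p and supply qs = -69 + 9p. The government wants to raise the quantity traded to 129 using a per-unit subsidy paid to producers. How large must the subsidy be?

Required subsidy s = 11 per unit

At q = 129, invert demand for the buyer price: pb = (151 − 129)/2 = 11; invert supply for the seller price: ps = (129 − (-69))/9 = 22.
The subsidy must fill the gap: s = ps − pb = 22 − 11 = 11.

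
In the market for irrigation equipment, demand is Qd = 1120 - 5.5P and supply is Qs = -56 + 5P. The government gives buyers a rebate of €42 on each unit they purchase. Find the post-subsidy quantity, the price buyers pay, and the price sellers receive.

Q' = 614; buyers pay €92; sellers receive €134

Pre-subsidy: 1120 - 5.5P = -56 + 5P gives P* = 112, Q* = 504.
With the rebate, buyers effectively pay Pb = Ps − 42, where Ps is the price sellers receive.
Demand in terms of Ps becomes Qd = 1120 − 5.5(Ps − 42) = 1351 - 5.5Ps. Setting this equal to supply: 1351 - 5.5Ps = -56 + 5Ps, so Ps = 134.
Buyers pay Pb = 134 − 42 = 92; Q' = -56 + 5·134 = 614.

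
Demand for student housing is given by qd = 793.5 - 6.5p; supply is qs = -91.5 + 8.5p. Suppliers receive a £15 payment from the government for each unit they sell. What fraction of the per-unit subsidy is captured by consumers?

Pre-subsidy: 793.5 - 6.5p = -91.5 + 8.5p gives p* = 59, q* = 410.
With the subsidy, sellers receive ps = pb + 15 for each unit, where pb is the price buyers pay.
Supply in terms of pb becomes qs = -91.5 + 8.5(pb + 15) = 36 + 8.5pb. Setting this equal to demand: 793.5 - 6.5pb = 36 + 8.5pb, so pb = 50.5.
Sellers receive ps = 50.5 + 15 = 65.5; q' = 793.5 − 6.5·50.5 = 465.25.
Buyers' price falls by p* − pb = 59 − 50.5 = 8.5; sellers' price rises by ps − p* = 65.5 − 59 = 6.5.
So consumers capture 8.5/15 = 17/30 of each unit of subsidy.

Consumer share = 17/30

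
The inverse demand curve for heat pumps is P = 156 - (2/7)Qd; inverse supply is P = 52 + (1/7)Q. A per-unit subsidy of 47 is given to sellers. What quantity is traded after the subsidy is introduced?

Q' = 1057/3

Pre-subsidy: 156 - (2/7)Q = 52 + (1/7)Q gives Q* = 728/3 and P* = 260/3.
With the subsidy, sellers receive Ps = Pb + 47 for each unit, where Pb is the price buyers pay.
On the curves, Pb = 156 - (2/7)Q and Ps = 52 + (1/7)Q; the wedge Ps − Pb = 47 gives 52 + (1/7)Q − (156 - (2/7)Q) = 47, so Q' = 1057/3.
Then Pb = 156 − (2/7)·(1057/3) = 166/3 and Ps = 52 + (1/7)·(1057/3) = 307/3.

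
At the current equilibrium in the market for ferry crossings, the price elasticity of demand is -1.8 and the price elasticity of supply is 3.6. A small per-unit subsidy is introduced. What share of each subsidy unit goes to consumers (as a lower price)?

Consumer share = 2/3

For a small subsidy around the equilibrium, the benefit split depends on the relative slopes, which at a point are proportional to the elasticities.
Buyer share = εs/(εs + |εd|) = 3.6/(3.6 + 1.8) = 2/3; seller share = |εd|/(εs + |εd|) = 1/3.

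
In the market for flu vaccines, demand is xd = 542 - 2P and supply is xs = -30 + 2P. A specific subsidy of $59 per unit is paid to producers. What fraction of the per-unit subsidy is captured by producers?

Pre-subsidy: 542 - 2P = -30 + 2P gives P* = 143, x* = 256.
With the subsidy, sellers receive Ps = Pb + 59 for each unit, where Pb is the price buyers pay.
Supply in terms of Pb becomes xs = -30 + 2(Pb + 59) = 88 + 2Pb. Setting this equal to demand: 542 - 2Pb = 88 + 2Pb, so Pb = 113.5.
Sellers receive Ps = 113.5 + 59 = 172.5; x' = 542 − 2·113.5 = 315.
Buyers' price falls by P* − Pb = 143 − 113.5 = 29.5; sellers' price rises by Ps − P* = 172.5 − 143 = 29.5.
So producers capture 29.5/59 = 0.5 of each unit of subsidy.

Producer share = 0.5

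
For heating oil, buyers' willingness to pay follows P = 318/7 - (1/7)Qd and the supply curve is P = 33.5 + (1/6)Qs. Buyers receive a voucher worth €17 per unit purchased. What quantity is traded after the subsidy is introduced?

Pre-subsidy: 318/7 - (1/7)Q = 33.5 + (1/6)Q gives Q* = 501/13 and P* = 519/13.
With the rebate, buyers effectively pay Pb = Ps − 17, where Ps is the price sellers receive.
On the curves, Pb = 318/7 - (1/7)Q and Ps = 33.5 + (1/6)Q; the wedge Ps − Pb = 17 gives 33.5 + (1/6)Q − (318/7 - (1/7)Q) = 17, so Q' = 1215/13.
Then Pb = 318/7 − (1/7)·(1215/13) = 417/13 and Ps = 33.5 + (1/6)·(1215/13) = 638/13.

Q' = 1215/13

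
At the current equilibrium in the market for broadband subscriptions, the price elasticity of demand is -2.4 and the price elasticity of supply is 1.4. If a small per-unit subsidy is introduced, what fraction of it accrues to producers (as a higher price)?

For a small subsidy around the equilibrium, the benefit split depends on the relative slopes, which at a point are proportional to the elasticities.
Buyer share = εs/(εs + |εd|) = 1.4/(1.4 + 2.4) = 7/19; seller share = |εd|/(εs + |εd|) = 12/19.
So producers capture 12/19 of the subsidy.

Producer share = 12/19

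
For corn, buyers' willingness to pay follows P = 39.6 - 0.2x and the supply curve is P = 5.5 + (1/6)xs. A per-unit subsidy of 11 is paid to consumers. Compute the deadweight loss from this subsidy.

Pre-subsidy: 39.6 - 0.2x = 5.5 + (1/6)x gives x* = 93 and P* = 21.
With the rebate, buyers effectively pay Pb = Ps − 11, where Ps is the price sellers receive.
On the curves, Pb = 39.6 - 0.2x and Ps = 5.5 + (1/6)x; the wedge Ps − Pb = 11 gives 5.5 + (1/6)x − (39.6 - 0.2x) = 11, so x' = 123.
Then Pb = 39.6 − 0.2·123 = 15 and Ps = 5.5 + (1/6)·123 = 26.
The subsidy expands output by 123 − 93 = 30 past the efficient level; on those units the gap between marginal cost and willingness to pay runs from 0 up to 11.
DWL = ½ × 11 × 30 = 165.

Deadweight loss = 165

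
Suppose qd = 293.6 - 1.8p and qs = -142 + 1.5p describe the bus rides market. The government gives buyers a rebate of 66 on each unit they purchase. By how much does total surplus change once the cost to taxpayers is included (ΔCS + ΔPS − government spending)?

Net change in total surplus = -1782

Pre-subsidy: 293.6 - 1.8p = -142 + 1.5p gives p* = 132, q* = 56.
With the rebate, buyers effectively pay pb = ps − 66, where ps is the price sellers receive.
Demand in terms of ps becomes qd = 293.6 − 1.8(ps − 66) = 412.4 - 1.8ps. Setting this equal to supply: 412.4 - 1.8ps = -142 + 1.5ps, so ps = 168.
Buyers pay pb = 168 − 66 = 102; q' = -142 + 1.5·168 = 110.
ΔCS = ½(56 + 110)(132 − 102) = 2490; ΔPS = ½(56 + 110)(168 − 132) = 2988.
Government spending = 66 × 110 = 7260.
Net change = 2490 + 2988 − 7260 = -1782. The loss equals the DWL triangle ½·66·54.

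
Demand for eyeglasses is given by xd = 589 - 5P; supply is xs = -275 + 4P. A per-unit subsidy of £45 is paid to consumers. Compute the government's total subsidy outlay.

Government cost = £9405

Pre-subsidy: 589 - 5P = -275 + 4P gives P* = 96, x* = 109.
With the rebate, buyers effectively pay Pb = Ps − 45, where Ps is the price sellers receive.
Demand in terms of Ps becomes xd = 589 − 5(Ps − 45) = 814 - 5Ps. Setting this equal to supply: 814 - 5Ps = -275 + 4Ps, so Ps = 121.
Buyers pay Pb = 121 − 45 = 76; x' = -275 + 4·121 = 209.
Government outlay = subsidy × quantity = 45 × 209 = 9405.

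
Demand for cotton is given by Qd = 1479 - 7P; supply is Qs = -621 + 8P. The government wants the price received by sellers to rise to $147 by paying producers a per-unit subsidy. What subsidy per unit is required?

Required subsidy s = $15 per unit

At a seller price of 147, quantity supplied is -621 + 8·147 = 555.
Buyers absorb 555 only when they pay Pb with 1479 − 7·Pb = 555, i.e. Pb = 132.
s = Ps − Pb = 147 − 132 = 15.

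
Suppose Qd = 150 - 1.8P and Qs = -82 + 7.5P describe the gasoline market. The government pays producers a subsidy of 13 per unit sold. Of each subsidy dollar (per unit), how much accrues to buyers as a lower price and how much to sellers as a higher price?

Pre-subsidy: 150 - 1.8P = -82 + 7.5P gives P* = 2320/93, Q* = 3258/31.
With the subsidy, sellers receive Ps = Pb + 13 for each unit, where Pb is the price buyers pay.
Supply in terms of Pb becomes Qs = -82 + 7.5(Pb + 13) = 15.5 + 7.5Pb. Setting this equal to demand: 150 - 1.8Pb = 15.5 + 7.5Pb, so Pb = 1345/93.
Sellers receive Ps = 1345/93 + 13 = 2554/93; Q' = 150 − 1.8·(1345/93) = 3843/31.
Buyers' price falls by P* − Pb = 2320/93 − 1345/93 = 325/31; sellers' price rises by Ps − P* = 2554/93 − 2320/93 = 78/31.

Buyers gain 325/31 per unit; sellers gain 78/31 per unit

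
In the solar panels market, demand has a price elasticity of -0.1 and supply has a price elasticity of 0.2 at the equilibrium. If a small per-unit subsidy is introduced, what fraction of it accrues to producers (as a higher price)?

For a small subsidy around the equilibrium, the benefit split depends on the relative slopes, which at a point are proportional to the elasticities.
Buyer share = εs/(εs + |εd|) = 0.2/(0.2 + 0.1) = 2/3; seller share = |εd|/(εs + |εd|) = 1/3.
So producers capture 1/3 of the subsidy.

Producer share = 1/3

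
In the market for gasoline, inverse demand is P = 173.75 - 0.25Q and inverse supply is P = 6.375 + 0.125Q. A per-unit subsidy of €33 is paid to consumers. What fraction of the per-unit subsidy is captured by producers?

Producer share = 1/3

Pre-subsidy: 173.75 - 0.25Q = 6.375 + 0.125Q gives Q* = 1339/3 and P* = 373/6.
With the rebate, buyers effectively pay Pb = Ps − 33, where Ps is the price sellers receive.
On the curves, Pb = 173.75 - 0.25Q and Ps = 6.375 + 0.125Q; the wedge Ps − Pb = 33 gives 6.375 + 0.125Q − (173.75 - 0.25Q) = 33, so Q' = 1603/3.
Then Pb = 173.75 − 0.25·(1603/3) = 241/6 and Ps = 6.375 + 0.125·(1603/3) = 439/6.
Buyers' price falls by P* − Pb = 373/6 − 241/6 = 22; sellers' price rises by Ps − P* = 439/6 − 373/6 = 11.
So producers capture 11/33 = 1/3 of each unit of subsidy.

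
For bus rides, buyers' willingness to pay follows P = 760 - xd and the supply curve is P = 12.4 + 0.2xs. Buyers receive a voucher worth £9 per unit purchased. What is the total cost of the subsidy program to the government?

Government cost = £5674.5

Pre-subsidy: 760 - x = 12.4 + 0.2x gives x* = 623 and P* = 137.
With the rebate, buyers effectively pay Pb = Ps − 9, where Ps is the price sellers receive.
On the curves, Pb = 760 - x and Ps = 12.4 + 0.2x; the wedge Ps − Pb = 9 gives 12.4 + 0.2x − (760 - x) = 9, so x' = 630.5.
Then Pb = 760 − 1·630.5 = 129.5 and Ps = 12.4 + 0.2·630.5 = 138.5.
Government outlay = subsidy × quantity = 9 × 630.5 = 5674.5.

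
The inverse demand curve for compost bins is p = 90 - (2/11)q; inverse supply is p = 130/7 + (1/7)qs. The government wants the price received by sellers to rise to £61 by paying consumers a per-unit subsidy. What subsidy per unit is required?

At a seller price of 61, quantity supplied is -130 + 7·61 = 297.
Buyers absorb 297 only when they pay pb = 90 − (2/11)·297 = 36.
s = ps − pb = 61 − 36 = 25.

Required subsidy s = £25 per unit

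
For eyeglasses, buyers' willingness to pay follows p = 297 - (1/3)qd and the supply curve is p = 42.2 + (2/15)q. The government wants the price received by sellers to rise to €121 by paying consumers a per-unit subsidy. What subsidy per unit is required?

At a seller price of 121, quantity supplied is -316.5 + 7.5·121 = 591.
Buyers absorb 591 only when they pay pb = 297 − (1/3)·591 = 100.
s = ps − pb = 121 − 100 = 21.

Required subsidy s = €21 per unit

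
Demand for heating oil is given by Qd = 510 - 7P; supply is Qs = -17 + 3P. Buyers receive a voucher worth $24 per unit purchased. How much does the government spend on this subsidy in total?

Government cost = $4596

Pre-subsidy: 510 - 7P = -17 + 3P gives P* = 52.7, Q* = 141.1.
With the rebate, buyers effectively pay Pb = Ps − 24, where Ps is the price sellers receive.
Demand in terms of Ps becomes Qd = 510 − 7(Ps − 24) = 678 - 7Ps. Setting this equal to supply: 678 - 7Ps = -17 + 3Ps, so Ps = 69.5.
Buyers pay Pb = 69.5 − 24 = 45.5; Q' = -17 + 3·69.5 = 191.5.
Government outlay = subsidy × quantity = 24 × 191.5 = 4596.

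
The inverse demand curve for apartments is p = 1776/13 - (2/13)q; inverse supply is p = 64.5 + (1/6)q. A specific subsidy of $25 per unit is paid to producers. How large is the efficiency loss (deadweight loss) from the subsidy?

Deadweight loss = $975

Pre-subsidy: 1776/13 - (2/13)q = 64.5 + (1/6)q gives q* = 225 and p* = 102.
With the subsidy, sellers receive ps = pb + 25 for each unit, where pb is the price buyers pay.
On the curves, pb = 1776/13 - (2/13)q and ps = 64.5 + (1/6)q; the wedge ps − pb = 25 gives 64.5 + (1/6)q − (1776/13 - (2/13)q) = 25, so q' = 303.
Then pb = 1776/13 − (2/13)·303 = 90 and ps = 64.5 + (1/6)·303 = 115.
The subsidy expands output by 303 − 225 = 78 past the efficient level; on those units the gap between marginal cost and willingness to pay runs from 0 up to 25.
DWL = ½ × 25 × 78 = 975.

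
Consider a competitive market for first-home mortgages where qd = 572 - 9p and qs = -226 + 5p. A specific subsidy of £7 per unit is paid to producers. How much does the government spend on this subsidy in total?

Government cost = £570.5

Pre-subsidy: 572 - 9p = -226 + 5p gives p* = 57, q* = 59.
With the subsidy, sellers receive ps = pb + 7 for each unit, where pb is the price buyers pay.
Supply in terms of pb becomes qs = -226 + 5(pb + 7) = -191 + 5pb. Setting this equal to demand: 572 - 9pb = -191 + 5pb, so pb = 54.5.
Sellers receive ps = 54.5 + 7 = 61.5; q' = 572 − 9·54.5 = 81.5.
Government outlay = subsidy × quantity = 7 × 81.5 = 570.5.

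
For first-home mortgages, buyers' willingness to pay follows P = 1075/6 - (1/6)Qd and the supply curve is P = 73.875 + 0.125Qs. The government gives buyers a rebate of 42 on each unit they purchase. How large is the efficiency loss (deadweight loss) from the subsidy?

Pre-subsidy: 1075/6 - (1/6)Q = 73.875 + 0.125Q gives Q* = 361 and P* = 119.
With the rebate, buyers effectively pay Pb = Ps − 42, where Ps is the price sellers receive.
On the curves, Pb = 1075/6 - (1/6)Q and Ps = 73.875 + 0.125Q; the wedge Ps − Pb = 42 gives 73.875 + 0.125Q − (1075/6 - (1/6)Q) = 42, so Q' = 505.
Then Pb = 1075/6 − (1/6)·505 = 95 and Ps = 73.875 + 0.125·505 = 137.
The subsidy expands output by 505 − 361 = 144 past the efficient level; on those units the gap between marginal cost and willingness to pay runs from 0 up to 42.
DWL = ½ × 42 × 144 = 3024.

Deadweight loss = 3024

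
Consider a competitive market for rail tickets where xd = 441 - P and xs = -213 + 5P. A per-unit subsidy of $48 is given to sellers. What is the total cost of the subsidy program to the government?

Government cost = $17856

Pre-subsidy: 441 - P = -213 + 5P gives P* = 109, x* = 332.
With the subsidy, sellers receive Ps = Pb + 48 for each unit, where Pb is the price buyers pay.
Supply in terms of Pb becomes xs = -213 + 5(Pb + 48) = 27 + 5Pb. Setting this equal to demand: 441 - Pb = 27 + 5Pb, so Pb = 69.
Sellers receive Ps = 69 + 48 = 117; x' = 441 − 1·69 = 372.
Government outlay = subsidy × quantity = 48 × 372 = 17856.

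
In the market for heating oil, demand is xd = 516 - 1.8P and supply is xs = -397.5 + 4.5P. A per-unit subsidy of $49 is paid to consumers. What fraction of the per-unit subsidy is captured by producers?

Producer share = 2/7

Pre-subsidy: 516 - 1.8P = -397.5 + 4.5P gives P* = 145, x* = 255.
With the rebate, buyers effectively pay Pb = Ps − 49, where Ps is the price sellers receive.
Demand in terms of Ps becomes xd = 516 − 1.8(Ps − 49) = 604.2 - 1.8Ps. Setting this equal to supply: 604.2 - 1.8Ps = -397.5 + 4.5Ps, so Ps = 159.
Buyers pay Pb = 159 − 49 = 110; x' = -397.5 + 4.5·159 = 318.
Buyers' price falls by P* − Pb = 145 − 110 = 35; sellers' price rises by Ps − P* = 159 − 145 = 14.
So producers capture 14/49 = 2/7 of each unit of subsidy.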